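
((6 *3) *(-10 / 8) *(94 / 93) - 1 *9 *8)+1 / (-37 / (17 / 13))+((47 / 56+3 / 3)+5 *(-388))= -1697535751 / 835016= -2032.94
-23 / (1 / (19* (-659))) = 287983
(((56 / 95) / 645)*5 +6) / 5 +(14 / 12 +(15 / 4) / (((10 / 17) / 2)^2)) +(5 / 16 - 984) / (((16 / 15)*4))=-11597531351 / 62745600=-184.83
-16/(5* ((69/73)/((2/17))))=-2336/5865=-0.40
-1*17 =-17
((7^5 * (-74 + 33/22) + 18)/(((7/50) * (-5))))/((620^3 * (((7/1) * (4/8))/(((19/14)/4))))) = 0.00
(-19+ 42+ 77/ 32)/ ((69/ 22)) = 2981/ 368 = 8.10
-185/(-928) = 185/928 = 0.20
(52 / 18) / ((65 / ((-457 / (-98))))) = 457 / 2205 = 0.21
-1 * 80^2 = -6400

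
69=69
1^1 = 1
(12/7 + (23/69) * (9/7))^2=225/49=4.59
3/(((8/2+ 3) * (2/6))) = 9/7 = 1.29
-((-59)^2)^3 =-42180533641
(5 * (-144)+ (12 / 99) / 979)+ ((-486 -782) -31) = -65227829 / 32307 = -2019.00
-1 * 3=-3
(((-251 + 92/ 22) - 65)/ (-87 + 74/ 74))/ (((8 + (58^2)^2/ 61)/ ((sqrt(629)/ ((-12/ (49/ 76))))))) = -732305 * sqrt(629)/ 697410755712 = -0.00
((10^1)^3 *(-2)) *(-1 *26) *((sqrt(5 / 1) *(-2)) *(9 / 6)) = -156000 *sqrt(5) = -348826.60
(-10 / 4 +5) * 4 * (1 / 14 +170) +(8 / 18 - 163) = 96904 / 63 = 1538.16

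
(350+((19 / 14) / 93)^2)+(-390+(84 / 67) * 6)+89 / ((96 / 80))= 4735011493 / 113578668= 41.69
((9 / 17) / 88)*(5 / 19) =45 / 28424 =0.00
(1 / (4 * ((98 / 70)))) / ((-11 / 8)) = -10 / 77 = -0.13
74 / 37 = 2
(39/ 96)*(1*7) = 91/ 32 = 2.84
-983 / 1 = -983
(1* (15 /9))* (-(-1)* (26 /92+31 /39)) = 9665 /5382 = 1.80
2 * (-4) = -8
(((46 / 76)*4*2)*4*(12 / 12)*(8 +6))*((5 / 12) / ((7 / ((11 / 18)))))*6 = 10120 / 171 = 59.18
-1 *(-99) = 99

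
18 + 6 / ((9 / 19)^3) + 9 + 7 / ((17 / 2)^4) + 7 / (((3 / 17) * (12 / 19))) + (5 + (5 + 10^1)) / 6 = 12144312827 / 81182412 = 149.59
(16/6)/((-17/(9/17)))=-24/289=-0.08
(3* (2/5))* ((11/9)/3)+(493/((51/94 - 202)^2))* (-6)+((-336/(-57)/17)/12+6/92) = 4217625511741/8267938323210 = 0.51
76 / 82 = 38 / 41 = 0.93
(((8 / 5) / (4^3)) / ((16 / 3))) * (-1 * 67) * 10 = -201 / 64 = -3.14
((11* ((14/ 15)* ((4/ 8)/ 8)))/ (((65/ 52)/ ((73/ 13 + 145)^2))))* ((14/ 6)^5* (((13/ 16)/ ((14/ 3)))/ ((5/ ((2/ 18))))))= 177193696757/ 56862000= 3116.21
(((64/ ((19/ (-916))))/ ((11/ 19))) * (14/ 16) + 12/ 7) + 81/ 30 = -3587321/ 770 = -4658.86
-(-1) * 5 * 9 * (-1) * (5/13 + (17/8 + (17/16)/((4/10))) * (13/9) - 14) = 125595/416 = 301.91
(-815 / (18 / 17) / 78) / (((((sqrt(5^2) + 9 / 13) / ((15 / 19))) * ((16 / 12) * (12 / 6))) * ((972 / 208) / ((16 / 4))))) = -900575 / 2049948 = -0.44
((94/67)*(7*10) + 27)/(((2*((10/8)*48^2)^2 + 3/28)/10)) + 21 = 653534717941/31120589001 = 21.00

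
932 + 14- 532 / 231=31142 / 33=943.70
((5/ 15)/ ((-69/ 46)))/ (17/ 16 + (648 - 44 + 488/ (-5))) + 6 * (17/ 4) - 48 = -22.50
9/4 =2.25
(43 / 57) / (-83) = -0.01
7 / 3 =2.33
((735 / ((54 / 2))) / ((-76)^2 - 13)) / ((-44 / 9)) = -0.00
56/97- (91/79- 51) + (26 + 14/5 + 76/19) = 3188782/38315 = 83.23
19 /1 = 19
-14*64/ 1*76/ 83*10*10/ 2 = -3404800/ 83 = -41021.69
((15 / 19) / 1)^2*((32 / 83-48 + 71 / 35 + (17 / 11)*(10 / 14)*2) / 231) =-2970315 / 25378661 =-0.12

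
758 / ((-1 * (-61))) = 758 / 61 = 12.43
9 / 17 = 0.53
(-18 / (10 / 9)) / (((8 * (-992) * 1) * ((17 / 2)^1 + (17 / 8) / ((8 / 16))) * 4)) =27 / 674560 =0.00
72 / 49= 1.47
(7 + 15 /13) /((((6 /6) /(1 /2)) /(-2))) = -106 /13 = -8.15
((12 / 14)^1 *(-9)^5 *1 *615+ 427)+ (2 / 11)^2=-26364426313 / 847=-31126831.54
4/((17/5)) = 1.18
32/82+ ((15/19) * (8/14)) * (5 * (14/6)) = 4404/779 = 5.65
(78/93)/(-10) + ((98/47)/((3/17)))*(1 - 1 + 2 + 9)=2838697/21855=129.89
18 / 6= 3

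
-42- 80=-122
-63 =-63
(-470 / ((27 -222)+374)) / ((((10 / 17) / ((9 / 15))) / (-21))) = 50337 / 895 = 56.24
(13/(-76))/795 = -13/60420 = -0.00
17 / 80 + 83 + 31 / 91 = 608267 / 7280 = 83.55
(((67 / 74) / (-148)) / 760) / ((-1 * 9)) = 67 / 74911680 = 0.00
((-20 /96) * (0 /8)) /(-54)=0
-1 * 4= -4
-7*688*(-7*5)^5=252945350000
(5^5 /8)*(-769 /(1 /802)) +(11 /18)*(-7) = -240913285.53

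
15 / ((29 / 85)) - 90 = -1335 / 29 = -46.03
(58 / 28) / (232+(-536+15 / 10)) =-29 / 4235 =-0.01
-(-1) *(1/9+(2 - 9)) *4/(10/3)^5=-837/12500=-0.07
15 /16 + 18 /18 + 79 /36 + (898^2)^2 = 93641387215699 /144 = 650287411220.13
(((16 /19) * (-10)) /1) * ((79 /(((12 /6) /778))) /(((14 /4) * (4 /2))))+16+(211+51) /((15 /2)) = -73652788 /1995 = -36918.69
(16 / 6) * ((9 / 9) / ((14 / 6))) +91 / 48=3.04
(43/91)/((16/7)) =43/208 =0.21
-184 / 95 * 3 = -552 / 95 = -5.81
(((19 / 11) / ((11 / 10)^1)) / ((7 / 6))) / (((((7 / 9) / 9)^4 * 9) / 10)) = 54525846600 / 2033647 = 26811.85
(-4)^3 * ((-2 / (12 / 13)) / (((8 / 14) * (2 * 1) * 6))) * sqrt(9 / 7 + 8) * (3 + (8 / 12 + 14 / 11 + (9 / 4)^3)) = 448357 * sqrt(455) / 9504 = 1006.29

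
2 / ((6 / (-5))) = -5 / 3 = -1.67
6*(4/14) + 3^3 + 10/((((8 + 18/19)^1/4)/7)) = 7141/119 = 60.01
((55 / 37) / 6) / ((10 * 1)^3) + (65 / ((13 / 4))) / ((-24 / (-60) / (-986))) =-2188919989 / 44400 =-49300.00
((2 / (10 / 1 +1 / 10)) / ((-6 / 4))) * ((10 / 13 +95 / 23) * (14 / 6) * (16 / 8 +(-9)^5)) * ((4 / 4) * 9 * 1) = 24221079400 / 30199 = 802049.05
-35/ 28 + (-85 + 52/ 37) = -12557/ 148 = -84.84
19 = 19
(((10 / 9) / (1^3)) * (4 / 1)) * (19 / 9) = 9.38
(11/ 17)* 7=77/ 17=4.53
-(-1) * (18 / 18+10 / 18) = 14 / 9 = 1.56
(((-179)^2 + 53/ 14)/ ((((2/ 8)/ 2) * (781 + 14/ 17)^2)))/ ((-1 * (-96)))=129653203/ 29677314408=0.00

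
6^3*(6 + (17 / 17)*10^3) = 217296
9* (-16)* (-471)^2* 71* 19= -43093945296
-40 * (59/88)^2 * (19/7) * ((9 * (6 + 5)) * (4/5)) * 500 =-148812750/77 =-1932633.12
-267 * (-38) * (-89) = -902994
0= 0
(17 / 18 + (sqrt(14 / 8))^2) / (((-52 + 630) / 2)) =97 / 10404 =0.01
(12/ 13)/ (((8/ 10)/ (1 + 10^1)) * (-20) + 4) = 33/ 91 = 0.36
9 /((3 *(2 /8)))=12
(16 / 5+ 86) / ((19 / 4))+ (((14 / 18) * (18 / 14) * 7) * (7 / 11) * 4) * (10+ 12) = 39024 / 95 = 410.78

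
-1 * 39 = -39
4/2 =2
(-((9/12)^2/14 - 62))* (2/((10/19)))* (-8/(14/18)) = -2373309/980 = -2421.74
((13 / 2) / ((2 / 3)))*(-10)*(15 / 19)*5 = -14625 / 38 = -384.87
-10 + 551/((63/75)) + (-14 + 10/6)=13306/21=633.62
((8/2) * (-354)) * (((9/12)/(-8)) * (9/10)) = 4779/40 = 119.48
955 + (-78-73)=804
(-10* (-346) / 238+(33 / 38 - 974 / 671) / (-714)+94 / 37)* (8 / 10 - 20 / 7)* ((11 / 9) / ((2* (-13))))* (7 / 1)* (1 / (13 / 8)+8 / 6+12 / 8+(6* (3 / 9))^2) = 954884771483 / 11088257310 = 86.12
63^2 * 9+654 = 36375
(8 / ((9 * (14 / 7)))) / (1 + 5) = 2 / 27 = 0.07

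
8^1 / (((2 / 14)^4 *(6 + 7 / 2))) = 38416 / 19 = 2021.89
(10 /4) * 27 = 135 /2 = 67.50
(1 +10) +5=16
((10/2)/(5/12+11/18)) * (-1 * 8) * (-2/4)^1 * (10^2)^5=7200000000000/37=194594594594.59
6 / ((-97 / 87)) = -5.38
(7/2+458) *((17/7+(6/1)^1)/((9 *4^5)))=54457/129024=0.42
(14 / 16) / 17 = 7 / 136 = 0.05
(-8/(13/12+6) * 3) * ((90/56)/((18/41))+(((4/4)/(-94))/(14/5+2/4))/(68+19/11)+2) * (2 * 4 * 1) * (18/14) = -1742348448/8832005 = -197.28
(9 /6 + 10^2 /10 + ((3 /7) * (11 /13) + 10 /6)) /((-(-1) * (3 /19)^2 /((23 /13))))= 61334261 /63882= 960.12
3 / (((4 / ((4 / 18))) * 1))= 1 / 6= 0.17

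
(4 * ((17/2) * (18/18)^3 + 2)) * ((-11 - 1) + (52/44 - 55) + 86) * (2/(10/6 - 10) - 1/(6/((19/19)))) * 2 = -189588/275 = -689.41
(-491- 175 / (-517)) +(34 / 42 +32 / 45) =-79659037 / 162855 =-489.14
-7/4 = -1.75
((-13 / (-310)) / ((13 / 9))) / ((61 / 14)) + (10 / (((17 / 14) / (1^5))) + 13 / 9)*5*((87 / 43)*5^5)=6345043810034 / 20734815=306009.18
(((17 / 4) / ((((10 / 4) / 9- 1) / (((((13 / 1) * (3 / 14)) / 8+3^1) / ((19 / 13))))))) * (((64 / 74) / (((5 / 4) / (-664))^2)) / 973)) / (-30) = 112.71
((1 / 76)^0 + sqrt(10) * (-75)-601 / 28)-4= -75 * sqrt(10)-685 / 28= -261.64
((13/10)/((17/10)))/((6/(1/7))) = 13/714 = 0.02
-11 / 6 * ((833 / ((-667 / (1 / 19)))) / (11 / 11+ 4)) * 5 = 9163 / 76038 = 0.12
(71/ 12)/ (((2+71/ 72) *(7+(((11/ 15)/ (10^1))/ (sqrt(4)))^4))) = 690120000000/ 2438100629563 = 0.28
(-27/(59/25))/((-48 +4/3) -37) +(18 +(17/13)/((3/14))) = 13999435/577551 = 24.24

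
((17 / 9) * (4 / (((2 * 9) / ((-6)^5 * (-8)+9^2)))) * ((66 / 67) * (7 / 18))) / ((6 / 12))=4026484 / 201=20032.26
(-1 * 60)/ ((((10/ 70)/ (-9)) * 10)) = 378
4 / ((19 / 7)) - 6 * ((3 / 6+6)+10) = -1853 / 19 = -97.53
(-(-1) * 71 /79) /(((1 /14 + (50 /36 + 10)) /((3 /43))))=13419 /2452634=0.01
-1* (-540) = 540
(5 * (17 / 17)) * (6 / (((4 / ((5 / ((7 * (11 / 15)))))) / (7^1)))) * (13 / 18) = 1625 / 44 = 36.93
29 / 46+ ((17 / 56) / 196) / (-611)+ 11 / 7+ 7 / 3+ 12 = 7651449179 / 462737184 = 16.54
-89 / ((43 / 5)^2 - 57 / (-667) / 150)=-593630 / 493317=-1.20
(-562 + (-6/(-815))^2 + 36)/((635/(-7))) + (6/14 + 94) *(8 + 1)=2526306056761/2952480125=855.66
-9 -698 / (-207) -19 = -5098 / 207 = -24.63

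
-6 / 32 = -3 / 16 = -0.19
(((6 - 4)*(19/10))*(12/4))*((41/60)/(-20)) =-779/2000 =-0.39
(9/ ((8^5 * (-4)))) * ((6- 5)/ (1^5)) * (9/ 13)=-81/ 1703936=-0.00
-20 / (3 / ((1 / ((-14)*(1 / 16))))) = 160 / 21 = 7.62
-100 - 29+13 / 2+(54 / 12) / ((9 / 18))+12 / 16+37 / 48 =-5375 / 48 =-111.98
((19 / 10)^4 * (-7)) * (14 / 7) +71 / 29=-26100163 / 145000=-180.00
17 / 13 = 1.31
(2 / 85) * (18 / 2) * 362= 76.66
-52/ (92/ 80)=-1040/ 23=-45.22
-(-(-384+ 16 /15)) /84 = -1436 /315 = -4.56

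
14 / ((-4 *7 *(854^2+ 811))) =-1 / 1460254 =-0.00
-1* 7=-7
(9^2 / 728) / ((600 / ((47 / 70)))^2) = 19881 / 142688000000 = 0.00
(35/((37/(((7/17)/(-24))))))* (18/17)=-735/42772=-0.02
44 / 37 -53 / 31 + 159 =181776 / 1147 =158.48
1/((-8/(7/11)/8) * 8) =-7/88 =-0.08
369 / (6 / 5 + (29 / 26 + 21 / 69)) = 367770 / 2611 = 140.85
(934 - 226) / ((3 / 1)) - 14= 222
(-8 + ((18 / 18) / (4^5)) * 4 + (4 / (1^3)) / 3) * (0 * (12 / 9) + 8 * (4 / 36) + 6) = -158627 / 3456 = -45.90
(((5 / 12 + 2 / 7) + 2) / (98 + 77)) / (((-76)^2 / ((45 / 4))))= 681 / 22641920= 0.00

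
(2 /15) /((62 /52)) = 52 /465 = 0.11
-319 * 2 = -638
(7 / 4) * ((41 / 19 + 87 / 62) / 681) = 29365 / 3208872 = 0.01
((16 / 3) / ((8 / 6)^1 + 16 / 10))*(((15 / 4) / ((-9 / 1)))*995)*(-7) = 174125 / 33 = 5276.52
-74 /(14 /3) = -15.86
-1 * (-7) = 7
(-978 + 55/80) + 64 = -14613/16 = -913.31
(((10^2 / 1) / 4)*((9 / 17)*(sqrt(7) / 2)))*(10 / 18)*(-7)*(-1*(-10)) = -4375*sqrt(7) / 17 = -680.89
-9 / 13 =-0.69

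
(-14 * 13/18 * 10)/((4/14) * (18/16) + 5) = -25480/1341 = -19.00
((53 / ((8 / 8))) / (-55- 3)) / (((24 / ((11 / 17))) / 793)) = -462319 / 23664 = -19.54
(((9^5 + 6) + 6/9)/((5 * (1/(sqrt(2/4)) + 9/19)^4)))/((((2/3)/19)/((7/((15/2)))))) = 2698409077561496747/12661739712075 - 562210909016314404 * sqrt(2)/4220579904025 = 24732.00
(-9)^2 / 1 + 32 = 113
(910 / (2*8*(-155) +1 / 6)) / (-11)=5460 / 163669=0.03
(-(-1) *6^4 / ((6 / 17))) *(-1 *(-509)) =1869048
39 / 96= 13 / 32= 0.41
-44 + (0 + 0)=-44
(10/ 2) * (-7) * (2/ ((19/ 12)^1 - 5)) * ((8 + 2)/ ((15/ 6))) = 3360/ 41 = 81.95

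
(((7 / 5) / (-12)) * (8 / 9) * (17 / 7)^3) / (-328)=4913 / 1084860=0.00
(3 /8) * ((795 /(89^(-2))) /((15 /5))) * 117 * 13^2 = 124514436735 /8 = 15564304591.88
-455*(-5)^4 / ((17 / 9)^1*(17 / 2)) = -5118750 / 289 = -17711.94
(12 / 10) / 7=6 / 35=0.17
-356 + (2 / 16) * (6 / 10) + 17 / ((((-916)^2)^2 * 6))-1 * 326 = -14402562275757419 / 21120449134080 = -681.92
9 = 9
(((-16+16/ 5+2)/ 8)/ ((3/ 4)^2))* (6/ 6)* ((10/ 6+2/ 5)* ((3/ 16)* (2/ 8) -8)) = 15779/ 400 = 39.45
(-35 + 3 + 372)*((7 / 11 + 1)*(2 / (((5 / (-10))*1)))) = -24480 / 11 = -2225.45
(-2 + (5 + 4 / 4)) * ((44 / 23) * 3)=528 / 23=22.96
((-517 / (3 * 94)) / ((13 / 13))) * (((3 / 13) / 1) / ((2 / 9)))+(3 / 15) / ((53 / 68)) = -22699 / 13780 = -1.65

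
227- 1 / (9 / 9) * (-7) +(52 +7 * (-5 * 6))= 76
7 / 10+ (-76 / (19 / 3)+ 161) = 1497 / 10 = 149.70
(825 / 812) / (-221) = -825 / 179452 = -0.00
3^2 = 9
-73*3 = -219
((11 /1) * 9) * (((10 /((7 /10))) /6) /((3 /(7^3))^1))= 26950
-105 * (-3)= 315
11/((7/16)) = 176/7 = 25.14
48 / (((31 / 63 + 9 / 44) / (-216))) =-28740096 / 1931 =-14883.53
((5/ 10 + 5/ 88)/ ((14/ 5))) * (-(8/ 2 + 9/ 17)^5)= -8612495045/ 22717712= -379.11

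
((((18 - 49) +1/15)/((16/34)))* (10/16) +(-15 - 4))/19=-721/228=-3.16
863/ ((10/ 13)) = 11219/ 10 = 1121.90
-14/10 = -7/5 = -1.40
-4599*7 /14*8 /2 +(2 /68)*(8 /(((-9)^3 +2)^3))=-60082163001382 /6532089911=-9198.00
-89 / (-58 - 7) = 89 / 65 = 1.37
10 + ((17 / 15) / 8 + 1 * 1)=1337 / 120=11.14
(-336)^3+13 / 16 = -37933055.19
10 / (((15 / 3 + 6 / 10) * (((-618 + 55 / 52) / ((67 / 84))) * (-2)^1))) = 21775 / 18863628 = 0.00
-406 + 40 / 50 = -2026 / 5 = -405.20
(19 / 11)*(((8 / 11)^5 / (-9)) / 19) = -32768 / 15944049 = -0.00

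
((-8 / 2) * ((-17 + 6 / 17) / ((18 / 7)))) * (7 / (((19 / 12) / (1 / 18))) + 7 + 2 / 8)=194.10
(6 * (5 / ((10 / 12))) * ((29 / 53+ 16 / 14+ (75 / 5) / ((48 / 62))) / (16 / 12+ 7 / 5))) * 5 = 42201675 / 30422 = 1387.21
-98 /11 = -8.91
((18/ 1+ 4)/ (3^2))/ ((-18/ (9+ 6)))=-55/ 27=-2.04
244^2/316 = 14884/79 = 188.41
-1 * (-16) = 16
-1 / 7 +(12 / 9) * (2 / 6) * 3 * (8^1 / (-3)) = -233 / 63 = -3.70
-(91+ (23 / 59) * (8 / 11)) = -59243 / 649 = -91.28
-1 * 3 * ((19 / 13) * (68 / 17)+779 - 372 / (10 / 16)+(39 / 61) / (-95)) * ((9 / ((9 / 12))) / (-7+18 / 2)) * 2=-514313496 / 75335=-6827.02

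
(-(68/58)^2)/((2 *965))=-578/811565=-0.00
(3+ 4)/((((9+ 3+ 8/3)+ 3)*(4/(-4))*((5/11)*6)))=-0.15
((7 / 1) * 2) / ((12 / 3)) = 7 / 2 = 3.50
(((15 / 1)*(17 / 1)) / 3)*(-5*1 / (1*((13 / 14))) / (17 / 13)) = -350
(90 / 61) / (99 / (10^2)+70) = 9000 / 433039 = 0.02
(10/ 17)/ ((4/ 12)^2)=90/ 17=5.29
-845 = -845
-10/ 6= -5/ 3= -1.67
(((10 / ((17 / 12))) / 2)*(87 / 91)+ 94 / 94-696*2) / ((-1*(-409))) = -2146657 / 632723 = -3.39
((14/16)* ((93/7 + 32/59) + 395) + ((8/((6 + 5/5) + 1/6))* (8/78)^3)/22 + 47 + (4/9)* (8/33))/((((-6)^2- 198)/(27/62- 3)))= 142075132867529/22169322139536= 6.41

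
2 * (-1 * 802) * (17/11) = -27268/11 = -2478.91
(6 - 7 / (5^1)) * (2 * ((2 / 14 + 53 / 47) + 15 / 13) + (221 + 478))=69238303 / 21385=3237.70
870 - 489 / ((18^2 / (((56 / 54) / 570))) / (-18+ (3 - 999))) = 60444679 / 69255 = 872.78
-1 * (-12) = 12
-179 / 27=-6.63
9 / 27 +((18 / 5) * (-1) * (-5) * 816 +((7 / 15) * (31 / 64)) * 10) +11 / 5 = 2350847 / 160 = 14692.79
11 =11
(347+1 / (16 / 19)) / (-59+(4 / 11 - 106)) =-61281 / 28976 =-2.11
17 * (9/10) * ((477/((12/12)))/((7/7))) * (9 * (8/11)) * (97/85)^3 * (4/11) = 564207147216/21855625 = 25815.19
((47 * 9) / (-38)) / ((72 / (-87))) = 4089 / 304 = 13.45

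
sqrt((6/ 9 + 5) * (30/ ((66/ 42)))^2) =70 * sqrt(51)/ 11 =45.45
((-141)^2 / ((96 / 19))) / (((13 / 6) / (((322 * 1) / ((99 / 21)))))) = 141903951 / 1144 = 124041.92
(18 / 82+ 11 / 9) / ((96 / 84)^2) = 6517 / 5904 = 1.10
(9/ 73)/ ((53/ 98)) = 882/ 3869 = 0.23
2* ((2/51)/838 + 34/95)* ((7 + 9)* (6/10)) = 23252512/3383425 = 6.87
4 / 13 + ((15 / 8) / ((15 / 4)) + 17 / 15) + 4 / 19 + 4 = 6.15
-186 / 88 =-93 / 44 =-2.11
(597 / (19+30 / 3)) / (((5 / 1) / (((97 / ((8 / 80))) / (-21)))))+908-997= -56673 / 203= -279.18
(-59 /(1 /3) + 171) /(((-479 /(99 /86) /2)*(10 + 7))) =594 /350149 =0.00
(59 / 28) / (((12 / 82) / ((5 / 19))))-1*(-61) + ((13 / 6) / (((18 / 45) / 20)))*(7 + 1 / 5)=2696567 / 3192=844.79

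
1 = 1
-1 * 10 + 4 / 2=-8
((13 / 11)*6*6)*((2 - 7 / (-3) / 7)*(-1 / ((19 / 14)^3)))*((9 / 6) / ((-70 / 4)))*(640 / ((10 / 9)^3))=14978815488 / 9431125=1588.23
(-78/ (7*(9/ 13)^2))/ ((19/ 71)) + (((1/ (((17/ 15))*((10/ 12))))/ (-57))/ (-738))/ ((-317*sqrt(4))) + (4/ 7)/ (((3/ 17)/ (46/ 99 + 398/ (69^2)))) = -785818730208793/ 9233913423042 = -85.10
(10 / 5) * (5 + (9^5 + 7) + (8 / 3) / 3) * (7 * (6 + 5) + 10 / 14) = 578334016 / 63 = 9179905.02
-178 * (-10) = 1780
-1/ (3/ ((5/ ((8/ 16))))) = -10/ 3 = -3.33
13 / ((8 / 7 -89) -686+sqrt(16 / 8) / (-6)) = -8873046 / 528189953+1911 * sqrt(2) / 528189953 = -0.02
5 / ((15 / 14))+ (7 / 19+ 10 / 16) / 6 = 1469 / 304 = 4.83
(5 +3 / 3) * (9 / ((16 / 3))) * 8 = 81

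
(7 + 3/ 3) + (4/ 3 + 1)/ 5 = 127/ 15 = 8.47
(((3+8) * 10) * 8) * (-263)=-231440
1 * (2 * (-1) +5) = 3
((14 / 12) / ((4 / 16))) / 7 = 2 / 3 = 0.67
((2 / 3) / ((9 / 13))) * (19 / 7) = 494 / 189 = 2.61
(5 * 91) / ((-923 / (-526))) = 18410 / 71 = 259.30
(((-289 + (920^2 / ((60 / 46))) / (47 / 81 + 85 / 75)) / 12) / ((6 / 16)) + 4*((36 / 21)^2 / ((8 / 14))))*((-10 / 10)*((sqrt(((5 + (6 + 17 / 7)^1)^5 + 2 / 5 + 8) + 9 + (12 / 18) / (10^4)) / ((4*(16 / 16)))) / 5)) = -36773923*sqrt(4623779580159894) / 899798760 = -2779029.35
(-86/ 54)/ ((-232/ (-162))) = -129/ 116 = -1.11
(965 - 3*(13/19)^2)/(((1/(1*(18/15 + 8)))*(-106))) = -8000734/95665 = -83.63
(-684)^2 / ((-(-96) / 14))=68229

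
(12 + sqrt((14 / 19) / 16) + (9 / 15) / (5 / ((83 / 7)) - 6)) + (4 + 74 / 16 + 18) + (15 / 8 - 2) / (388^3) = sqrt(266) / 76 + 41667129331381 / 1081773053440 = 38.73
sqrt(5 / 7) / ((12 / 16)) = 4 * sqrt(35) / 21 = 1.13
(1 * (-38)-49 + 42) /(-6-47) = 45 /53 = 0.85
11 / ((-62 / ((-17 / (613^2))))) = 187 / 23297678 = 0.00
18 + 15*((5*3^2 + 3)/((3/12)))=2898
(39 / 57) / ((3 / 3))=13 / 19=0.68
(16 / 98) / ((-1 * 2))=-4 / 49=-0.08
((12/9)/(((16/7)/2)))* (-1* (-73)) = 511/6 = 85.17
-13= -13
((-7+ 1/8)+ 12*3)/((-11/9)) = -2097/88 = -23.83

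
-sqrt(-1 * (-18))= -3 * sqrt(2)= -4.24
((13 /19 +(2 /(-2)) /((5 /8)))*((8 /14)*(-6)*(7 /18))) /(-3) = -116 /285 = -0.41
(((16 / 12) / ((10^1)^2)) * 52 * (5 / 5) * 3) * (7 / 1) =364 / 25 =14.56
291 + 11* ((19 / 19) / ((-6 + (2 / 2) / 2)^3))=35203 / 121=290.93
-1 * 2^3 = -8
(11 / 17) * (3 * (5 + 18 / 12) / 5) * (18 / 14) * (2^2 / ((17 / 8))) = 61776 / 10115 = 6.11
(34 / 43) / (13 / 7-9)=-119 / 1075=-0.11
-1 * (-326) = 326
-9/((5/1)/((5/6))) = -3/2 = -1.50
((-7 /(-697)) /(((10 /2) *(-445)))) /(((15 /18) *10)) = -21 /38770625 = -0.00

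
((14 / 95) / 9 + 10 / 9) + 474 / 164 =281683 / 70110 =4.02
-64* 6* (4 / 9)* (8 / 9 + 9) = -45568 / 27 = -1687.70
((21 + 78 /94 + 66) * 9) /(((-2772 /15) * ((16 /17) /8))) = -131580 /3619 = -36.36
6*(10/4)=15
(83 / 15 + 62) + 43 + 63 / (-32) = 52111 / 480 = 108.56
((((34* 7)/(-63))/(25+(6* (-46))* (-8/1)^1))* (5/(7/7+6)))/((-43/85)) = 14450/6049197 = 0.00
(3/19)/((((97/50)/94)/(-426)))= -6006600/1843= -3259.14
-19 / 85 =-0.22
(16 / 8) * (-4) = -8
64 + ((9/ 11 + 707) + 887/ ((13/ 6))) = 1181.20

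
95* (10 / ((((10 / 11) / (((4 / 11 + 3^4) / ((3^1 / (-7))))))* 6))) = -595175 / 18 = -33065.28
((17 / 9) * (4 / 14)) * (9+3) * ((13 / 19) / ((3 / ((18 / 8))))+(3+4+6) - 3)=27166 / 399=68.09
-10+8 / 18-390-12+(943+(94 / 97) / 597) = 92326531 / 173727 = 531.45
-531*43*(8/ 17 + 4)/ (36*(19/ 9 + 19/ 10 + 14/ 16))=-17353080/ 29903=-580.31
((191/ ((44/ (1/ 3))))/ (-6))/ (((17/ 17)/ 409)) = -78119/ 792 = -98.64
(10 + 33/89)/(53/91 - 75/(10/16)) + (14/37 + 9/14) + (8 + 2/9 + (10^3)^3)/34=2254457043159136567/76651536402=29411765.88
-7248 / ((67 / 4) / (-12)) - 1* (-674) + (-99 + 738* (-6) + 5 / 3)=269594 / 201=1341.26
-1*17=-17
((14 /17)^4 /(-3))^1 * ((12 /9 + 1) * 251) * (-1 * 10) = 674969120 /751689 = 897.94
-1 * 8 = -8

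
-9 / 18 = -1 / 2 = -0.50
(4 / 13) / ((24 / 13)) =1 / 6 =0.17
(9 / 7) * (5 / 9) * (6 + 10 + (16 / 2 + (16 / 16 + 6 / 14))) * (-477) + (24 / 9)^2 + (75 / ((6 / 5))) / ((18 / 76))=-411251 / 49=-8392.88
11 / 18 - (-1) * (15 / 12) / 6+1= 131 / 72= 1.82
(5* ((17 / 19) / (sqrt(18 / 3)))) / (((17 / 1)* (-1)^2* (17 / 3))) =5* sqrt(6) / 646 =0.02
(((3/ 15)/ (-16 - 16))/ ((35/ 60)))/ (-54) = 1/ 5040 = 0.00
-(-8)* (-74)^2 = 43808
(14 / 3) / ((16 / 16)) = 14 / 3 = 4.67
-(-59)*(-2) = -118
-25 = -25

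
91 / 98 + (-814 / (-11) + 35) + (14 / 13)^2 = 262835 / 2366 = 111.09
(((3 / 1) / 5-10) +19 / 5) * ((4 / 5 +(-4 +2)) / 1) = 168 / 25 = 6.72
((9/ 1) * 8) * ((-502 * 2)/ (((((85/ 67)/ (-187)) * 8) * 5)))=6659532/ 25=266381.28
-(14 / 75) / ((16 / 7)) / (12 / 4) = -49 / 1800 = -0.03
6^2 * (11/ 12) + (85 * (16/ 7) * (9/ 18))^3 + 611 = 314652892/ 343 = 917355.37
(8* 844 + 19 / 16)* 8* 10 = 540255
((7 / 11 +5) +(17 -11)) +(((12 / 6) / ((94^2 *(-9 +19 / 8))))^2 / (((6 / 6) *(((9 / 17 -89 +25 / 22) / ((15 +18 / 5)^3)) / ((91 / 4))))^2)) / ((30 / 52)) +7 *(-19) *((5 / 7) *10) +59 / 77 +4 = -82128342574552405606860414179 / 87970299035926847209140625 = -933.59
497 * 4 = 1988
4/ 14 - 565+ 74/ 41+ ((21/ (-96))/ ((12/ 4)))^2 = -1488876817/ 2644992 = -562.90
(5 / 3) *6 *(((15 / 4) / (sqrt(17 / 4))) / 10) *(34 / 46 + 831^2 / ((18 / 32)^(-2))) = 19297792425 *sqrt(17) / 200192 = 397452.63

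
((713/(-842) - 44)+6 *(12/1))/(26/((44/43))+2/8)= 502986/475309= 1.06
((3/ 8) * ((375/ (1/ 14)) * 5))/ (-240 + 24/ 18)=-118125/ 2864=-41.24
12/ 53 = 0.23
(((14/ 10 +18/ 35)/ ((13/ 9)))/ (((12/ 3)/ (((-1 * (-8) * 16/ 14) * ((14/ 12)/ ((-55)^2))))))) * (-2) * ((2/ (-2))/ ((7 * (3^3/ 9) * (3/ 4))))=4288/ 28903875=0.00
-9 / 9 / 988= -1 / 988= -0.00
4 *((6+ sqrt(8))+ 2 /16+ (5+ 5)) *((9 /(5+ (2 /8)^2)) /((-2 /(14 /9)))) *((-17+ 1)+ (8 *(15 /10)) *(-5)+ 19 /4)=21280 *sqrt(2) /27+ 57190 /9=7469.05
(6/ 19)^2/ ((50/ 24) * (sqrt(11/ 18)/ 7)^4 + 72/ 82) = 13778589888/ 121363576673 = 0.11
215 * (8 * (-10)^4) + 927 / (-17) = 292399073 / 17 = 17199945.47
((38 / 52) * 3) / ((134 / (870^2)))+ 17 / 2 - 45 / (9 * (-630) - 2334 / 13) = 12391.77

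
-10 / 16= -5 / 8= -0.62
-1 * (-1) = 1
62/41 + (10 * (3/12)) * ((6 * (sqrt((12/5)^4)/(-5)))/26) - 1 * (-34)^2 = -15392406/13325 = -1155.15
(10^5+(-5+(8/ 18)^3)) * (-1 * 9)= -899955.79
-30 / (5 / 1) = -6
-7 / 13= -0.54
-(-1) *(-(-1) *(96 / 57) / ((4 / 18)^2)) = 648 / 19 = 34.11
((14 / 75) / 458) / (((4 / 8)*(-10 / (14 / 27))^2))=686 / 313014375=0.00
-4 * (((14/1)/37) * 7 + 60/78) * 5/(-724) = 0.09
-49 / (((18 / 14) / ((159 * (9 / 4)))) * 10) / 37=-54537 / 1480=-36.85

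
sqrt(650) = 5 *sqrt(26) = 25.50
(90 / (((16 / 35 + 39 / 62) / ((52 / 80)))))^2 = 16115033025 / 5555449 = 2900.76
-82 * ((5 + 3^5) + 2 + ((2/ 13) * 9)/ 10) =-1333238/ 65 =-20511.35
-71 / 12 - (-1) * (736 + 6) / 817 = -49103 / 9804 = -5.01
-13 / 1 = -13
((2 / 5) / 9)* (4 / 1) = 8 / 45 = 0.18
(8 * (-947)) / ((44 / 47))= -89018 / 11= -8092.55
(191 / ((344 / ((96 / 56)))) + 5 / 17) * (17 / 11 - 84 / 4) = -1364357 / 56287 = -24.24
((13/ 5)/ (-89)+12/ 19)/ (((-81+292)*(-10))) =-5093/ 17840050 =-0.00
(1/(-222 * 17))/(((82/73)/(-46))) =1679/154734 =0.01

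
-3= -3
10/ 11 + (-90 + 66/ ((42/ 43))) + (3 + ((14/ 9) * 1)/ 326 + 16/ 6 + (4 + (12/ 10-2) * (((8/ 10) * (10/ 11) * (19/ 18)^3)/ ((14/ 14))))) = -573333391/ 45748395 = -12.53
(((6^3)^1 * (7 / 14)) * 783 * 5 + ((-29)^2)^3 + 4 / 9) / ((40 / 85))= 91072659641 / 72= 1264898050.57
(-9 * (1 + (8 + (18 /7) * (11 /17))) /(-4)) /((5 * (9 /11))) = 13959 /2380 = 5.87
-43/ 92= -0.47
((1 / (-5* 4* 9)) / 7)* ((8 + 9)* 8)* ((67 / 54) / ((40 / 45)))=-1139 / 7560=-0.15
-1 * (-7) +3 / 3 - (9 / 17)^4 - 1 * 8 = -6561 / 83521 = -0.08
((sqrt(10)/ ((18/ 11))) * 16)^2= 77440/ 81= 956.05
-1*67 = -67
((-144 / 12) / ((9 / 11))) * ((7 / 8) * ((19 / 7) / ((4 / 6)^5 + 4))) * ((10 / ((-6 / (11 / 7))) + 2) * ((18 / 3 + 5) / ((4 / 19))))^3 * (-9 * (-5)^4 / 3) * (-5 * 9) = 1061085163057115625 / 44079616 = 24072014671.30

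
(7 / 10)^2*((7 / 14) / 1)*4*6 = 147 / 25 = 5.88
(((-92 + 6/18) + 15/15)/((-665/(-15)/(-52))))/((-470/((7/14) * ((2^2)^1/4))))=-3536/31255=-0.11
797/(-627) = -797/627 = -1.27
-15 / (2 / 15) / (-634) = 225 / 1268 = 0.18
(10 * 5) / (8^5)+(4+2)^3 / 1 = 216.00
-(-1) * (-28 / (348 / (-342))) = 798 / 29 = 27.52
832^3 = 575930368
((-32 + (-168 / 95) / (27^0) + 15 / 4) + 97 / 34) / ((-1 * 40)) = 175489 / 258400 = 0.68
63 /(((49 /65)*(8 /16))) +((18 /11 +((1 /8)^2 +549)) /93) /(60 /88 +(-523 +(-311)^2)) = 7369037225933 /44088240672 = 167.14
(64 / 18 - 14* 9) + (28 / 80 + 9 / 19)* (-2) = -212197 / 1710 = -124.09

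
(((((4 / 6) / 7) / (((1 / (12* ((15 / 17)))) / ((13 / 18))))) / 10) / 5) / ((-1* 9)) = -26 / 16065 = -0.00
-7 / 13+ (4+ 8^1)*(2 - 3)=-163 / 13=-12.54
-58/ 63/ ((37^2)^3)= -58/ 161640763767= -0.00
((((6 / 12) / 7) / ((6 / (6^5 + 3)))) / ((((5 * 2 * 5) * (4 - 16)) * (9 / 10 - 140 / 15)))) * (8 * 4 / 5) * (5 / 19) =5186 / 168245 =0.03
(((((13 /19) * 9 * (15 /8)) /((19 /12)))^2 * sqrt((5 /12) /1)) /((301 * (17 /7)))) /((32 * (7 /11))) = 101640825 * sqrt(15) /170714254592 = 0.00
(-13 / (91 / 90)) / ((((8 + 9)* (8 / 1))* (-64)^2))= -45 / 1949696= -0.00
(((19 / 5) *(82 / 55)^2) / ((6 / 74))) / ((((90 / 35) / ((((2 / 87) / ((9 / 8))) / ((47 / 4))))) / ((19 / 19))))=1058841728 / 15028608375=0.07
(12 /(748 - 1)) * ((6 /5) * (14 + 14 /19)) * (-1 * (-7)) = 3136 /1577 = 1.99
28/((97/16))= 4.62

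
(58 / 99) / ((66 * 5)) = 29 / 16335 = 0.00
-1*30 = -30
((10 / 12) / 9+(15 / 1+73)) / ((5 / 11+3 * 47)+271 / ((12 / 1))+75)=104654 / 283977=0.37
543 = 543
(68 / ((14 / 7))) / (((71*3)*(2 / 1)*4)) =0.02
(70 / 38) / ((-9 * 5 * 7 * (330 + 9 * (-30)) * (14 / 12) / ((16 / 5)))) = -8 / 29925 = -0.00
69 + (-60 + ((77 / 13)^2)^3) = 208465821370 / 4826809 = 43189.16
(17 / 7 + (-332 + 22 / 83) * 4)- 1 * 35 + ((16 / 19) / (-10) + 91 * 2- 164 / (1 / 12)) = -173621138 / 55195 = -3145.60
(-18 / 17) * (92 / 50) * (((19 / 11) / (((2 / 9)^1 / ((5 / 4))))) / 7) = -35397 / 13090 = -2.70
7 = 7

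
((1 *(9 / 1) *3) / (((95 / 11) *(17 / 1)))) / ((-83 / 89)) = -0.20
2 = 2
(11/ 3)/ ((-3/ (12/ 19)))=-44/ 57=-0.77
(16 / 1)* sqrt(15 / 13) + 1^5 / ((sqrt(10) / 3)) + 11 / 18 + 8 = 3* sqrt(10) / 10 + 155 / 18 + 16* sqrt(195) / 13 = 26.75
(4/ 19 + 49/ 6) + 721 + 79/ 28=1168589/ 1596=732.20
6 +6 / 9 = 20 / 3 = 6.67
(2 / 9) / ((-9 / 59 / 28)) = -3304 / 81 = -40.79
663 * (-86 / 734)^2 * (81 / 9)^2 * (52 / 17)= 303731532 / 134689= 2255.06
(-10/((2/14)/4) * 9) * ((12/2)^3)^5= -1184866161131520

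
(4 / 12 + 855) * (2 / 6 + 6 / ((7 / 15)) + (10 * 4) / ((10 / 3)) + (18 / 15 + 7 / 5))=7487588 / 315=23770.12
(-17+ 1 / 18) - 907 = -16631 / 18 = -923.94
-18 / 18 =-1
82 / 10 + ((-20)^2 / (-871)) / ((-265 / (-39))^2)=7706963 / 941015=8.19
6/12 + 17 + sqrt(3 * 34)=sqrt(102) + 35/2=27.60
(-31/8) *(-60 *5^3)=58125/2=29062.50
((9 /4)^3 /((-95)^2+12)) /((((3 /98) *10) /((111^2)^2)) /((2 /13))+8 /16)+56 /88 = 719876546968663 /1126770991381376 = 0.64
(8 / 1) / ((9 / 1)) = 8 / 9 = 0.89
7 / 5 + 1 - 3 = -3 / 5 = -0.60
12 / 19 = 0.63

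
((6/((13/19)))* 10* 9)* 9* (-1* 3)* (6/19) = -87480/13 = -6729.23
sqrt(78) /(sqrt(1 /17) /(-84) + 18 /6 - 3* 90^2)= -2914473744* sqrt(78) /70812968557967 + 84* sqrt(1326) /70812968557967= -0.00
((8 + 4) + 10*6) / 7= 10.29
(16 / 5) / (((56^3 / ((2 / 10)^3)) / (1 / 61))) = 1 / 418460000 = 0.00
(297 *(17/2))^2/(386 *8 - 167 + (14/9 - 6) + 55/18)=229431609/105106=2182.86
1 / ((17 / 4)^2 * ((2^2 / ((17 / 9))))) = 4 / 153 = 0.03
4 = 4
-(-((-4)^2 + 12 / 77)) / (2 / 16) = 9952 / 77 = 129.25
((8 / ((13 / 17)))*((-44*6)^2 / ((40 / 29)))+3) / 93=11453441 / 2015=5684.09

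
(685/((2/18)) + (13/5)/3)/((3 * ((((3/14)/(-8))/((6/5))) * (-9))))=20717312/2025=10230.77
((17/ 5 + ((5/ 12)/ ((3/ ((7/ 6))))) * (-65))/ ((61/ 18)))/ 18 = -7703/ 65880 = -0.12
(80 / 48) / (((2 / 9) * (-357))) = -5 / 238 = -0.02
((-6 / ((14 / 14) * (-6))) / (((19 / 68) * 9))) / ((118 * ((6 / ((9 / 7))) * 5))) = 17 / 117705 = 0.00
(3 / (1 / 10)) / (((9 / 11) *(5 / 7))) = 154 / 3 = 51.33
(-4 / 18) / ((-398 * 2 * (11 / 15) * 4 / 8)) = 5 / 6567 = 0.00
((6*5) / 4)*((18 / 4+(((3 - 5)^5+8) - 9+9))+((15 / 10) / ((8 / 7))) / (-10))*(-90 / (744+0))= 141345 / 7936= 17.81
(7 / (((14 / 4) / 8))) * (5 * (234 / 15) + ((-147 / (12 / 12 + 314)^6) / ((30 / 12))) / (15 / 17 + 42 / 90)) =118879720186499932 / 95256186046875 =1248.00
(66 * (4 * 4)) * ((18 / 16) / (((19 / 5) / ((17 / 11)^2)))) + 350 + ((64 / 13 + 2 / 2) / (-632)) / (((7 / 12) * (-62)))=1096.70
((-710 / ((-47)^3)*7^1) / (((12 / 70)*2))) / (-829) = -86975 / 516415602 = -0.00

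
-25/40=-5/8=-0.62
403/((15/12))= 1612/5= 322.40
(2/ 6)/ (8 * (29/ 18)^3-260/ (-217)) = 52731/ 5481953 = 0.01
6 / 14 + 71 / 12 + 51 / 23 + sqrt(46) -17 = -16301 / 1932 + sqrt(46) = -1.66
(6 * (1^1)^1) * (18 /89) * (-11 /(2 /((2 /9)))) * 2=-264 /89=-2.97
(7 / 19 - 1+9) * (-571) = -90789 / 19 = -4778.37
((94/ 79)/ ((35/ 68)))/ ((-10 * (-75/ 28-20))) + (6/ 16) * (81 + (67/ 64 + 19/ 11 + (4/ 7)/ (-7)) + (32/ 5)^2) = 16181789987767/ 346098368000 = 46.75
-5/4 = -1.25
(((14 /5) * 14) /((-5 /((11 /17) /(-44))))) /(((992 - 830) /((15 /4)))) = 49 /18360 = 0.00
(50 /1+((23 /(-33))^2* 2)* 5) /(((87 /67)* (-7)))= -138020 /22869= -6.04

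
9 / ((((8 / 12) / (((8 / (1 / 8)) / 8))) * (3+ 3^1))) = 18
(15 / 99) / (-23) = -5 / 759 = -0.01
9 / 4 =2.25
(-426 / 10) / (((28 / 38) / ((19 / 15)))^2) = -125.89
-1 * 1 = -1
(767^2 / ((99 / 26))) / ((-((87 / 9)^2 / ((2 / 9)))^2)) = -61182056 / 70020819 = -0.87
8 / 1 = 8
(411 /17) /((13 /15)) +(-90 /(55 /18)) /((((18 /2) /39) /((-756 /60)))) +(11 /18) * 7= 358901341 /218790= 1640.39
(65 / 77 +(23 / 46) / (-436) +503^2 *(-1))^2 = 288591454049780374249 / 4508316736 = 64013127503.95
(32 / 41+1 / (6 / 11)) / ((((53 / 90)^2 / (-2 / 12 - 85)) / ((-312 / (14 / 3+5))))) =69197473800 / 3339901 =20718.42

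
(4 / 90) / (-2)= -1 / 45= -0.02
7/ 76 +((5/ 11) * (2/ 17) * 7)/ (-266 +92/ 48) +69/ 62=1680420877/ 1396172668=1.20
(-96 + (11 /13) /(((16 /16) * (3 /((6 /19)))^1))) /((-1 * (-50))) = -2369 /1235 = -1.92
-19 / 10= -1.90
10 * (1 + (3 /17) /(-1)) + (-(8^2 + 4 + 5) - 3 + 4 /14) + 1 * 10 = -6840 /119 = -57.48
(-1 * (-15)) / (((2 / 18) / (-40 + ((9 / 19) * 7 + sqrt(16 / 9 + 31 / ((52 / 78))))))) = -94095 / 19 + 45 * sqrt(1738) / 2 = -4014.36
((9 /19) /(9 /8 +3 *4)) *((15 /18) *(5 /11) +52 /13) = 1156 /7315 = 0.16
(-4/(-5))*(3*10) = 24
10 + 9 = 19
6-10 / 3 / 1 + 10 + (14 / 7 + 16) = 92 / 3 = 30.67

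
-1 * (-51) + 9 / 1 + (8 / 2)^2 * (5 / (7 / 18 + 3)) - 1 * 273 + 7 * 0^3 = -11553 / 61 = -189.39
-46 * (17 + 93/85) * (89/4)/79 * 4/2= -3148286/6715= -468.84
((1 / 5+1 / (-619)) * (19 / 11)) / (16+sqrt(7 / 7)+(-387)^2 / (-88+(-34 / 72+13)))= -2881502 / 16544307025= -0.00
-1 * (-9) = 9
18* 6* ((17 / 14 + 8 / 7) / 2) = 127.29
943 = 943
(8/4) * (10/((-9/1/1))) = -20/9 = -2.22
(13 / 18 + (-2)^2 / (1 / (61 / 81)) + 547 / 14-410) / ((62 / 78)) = -2706587 / 5859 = -461.95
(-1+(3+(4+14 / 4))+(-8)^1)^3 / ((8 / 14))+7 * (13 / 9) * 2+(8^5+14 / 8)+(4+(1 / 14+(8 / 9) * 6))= 66135451 / 2016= 32805.28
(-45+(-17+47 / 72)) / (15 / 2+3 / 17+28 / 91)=-976157 / 127044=-7.68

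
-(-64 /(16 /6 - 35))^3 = -7077888 /912673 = -7.76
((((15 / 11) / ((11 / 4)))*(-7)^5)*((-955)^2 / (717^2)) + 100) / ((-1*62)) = 152247295600 / 642782613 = 236.86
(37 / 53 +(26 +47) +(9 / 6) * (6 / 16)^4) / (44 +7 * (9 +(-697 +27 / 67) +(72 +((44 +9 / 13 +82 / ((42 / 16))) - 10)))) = -83644301403 / 4315266580480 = -0.02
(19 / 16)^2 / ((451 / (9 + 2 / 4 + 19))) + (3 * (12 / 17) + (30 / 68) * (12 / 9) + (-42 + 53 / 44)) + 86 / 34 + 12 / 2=-115688719 / 3925504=-29.47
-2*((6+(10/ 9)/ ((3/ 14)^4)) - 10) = -762488/ 729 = -1045.94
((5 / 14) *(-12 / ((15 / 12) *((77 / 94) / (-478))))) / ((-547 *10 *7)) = -539184 / 10319155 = -0.05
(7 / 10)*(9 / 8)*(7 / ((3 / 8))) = 14.70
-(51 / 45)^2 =-289 / 225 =-1.28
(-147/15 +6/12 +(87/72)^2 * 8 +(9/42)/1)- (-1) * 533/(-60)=-15847/2520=-6.29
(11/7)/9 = 11/63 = 0.17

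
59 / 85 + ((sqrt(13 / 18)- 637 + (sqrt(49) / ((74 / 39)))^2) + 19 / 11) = -3179395941 / 5120060 + sqrt(26) / 6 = -620.12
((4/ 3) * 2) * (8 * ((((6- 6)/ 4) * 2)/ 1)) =0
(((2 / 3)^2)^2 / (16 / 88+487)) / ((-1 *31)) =-176 / 13456449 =-0.00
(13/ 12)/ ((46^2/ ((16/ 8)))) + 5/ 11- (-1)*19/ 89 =8315911/ 12429384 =0.67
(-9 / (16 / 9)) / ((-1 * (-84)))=-27 / 448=-0.06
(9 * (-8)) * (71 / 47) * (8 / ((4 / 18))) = -184032 / 47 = -3915.57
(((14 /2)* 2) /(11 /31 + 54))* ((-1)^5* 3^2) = -2.32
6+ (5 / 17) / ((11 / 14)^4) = 1685462 / 248897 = 6.77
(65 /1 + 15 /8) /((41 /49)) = 26215 /328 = 79.92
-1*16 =-16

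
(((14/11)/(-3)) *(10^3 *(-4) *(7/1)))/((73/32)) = 12544000/2409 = 5207.14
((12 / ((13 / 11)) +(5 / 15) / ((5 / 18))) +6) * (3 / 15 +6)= 34968 / 325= 107.59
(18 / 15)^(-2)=25 / 36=0.69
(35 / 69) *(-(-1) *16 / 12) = 140 / 207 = 0.68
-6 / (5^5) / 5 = -6 / 15625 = -0.00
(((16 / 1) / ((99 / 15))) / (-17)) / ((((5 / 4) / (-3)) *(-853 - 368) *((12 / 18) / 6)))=-192 / 76109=-0.00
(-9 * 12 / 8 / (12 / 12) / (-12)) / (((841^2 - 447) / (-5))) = -45 / 5654672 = -0.00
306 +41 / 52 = 15953 / 52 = 306.79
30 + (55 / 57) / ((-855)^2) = 250010561 / 8333685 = 30.00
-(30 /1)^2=-900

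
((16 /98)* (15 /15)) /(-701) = -8 /34349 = -0.00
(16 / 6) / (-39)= -8 / 117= -0.07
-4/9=-0.44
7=7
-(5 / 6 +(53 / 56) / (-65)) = -8941 / 10920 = -0.82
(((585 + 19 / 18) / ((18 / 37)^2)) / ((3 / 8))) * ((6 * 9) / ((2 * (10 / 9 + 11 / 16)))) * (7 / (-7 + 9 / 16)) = -99920128 / 927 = -107788.70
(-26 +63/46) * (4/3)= -2266/69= -32.84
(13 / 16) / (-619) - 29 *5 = -1436093 / 9904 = -145.00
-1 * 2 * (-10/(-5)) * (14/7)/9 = -8/9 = -0.89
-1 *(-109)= 109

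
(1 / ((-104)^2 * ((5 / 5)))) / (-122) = -1 / 1319552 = -0.00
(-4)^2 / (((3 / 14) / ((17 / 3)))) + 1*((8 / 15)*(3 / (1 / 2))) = 19184 / 45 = 426.31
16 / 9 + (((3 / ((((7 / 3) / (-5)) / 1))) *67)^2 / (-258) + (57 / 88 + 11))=-1177505969 / 1668744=-705.62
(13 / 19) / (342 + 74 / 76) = 26 / 13033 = 0.00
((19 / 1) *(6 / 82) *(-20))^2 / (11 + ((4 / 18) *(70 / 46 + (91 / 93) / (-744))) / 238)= 70.27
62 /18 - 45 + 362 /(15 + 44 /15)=-51736 /2421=-21.37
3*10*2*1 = 60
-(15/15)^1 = -1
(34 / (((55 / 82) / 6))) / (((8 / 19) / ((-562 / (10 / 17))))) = -690128.85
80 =80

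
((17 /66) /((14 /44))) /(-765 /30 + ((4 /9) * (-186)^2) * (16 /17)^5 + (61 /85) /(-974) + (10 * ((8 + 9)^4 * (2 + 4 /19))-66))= 0.00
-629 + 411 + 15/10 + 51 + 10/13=-4283/26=-164.73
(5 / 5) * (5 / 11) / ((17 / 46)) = 230 / 187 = 1.23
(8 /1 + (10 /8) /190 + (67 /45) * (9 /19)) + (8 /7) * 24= 192267 /5320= 36.14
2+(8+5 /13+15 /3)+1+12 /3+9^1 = 382 /13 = 29.38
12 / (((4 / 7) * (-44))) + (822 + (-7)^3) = 21055 / 44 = 478.52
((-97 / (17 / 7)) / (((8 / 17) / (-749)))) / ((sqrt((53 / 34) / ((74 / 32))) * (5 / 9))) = 4577139 * sqrt(66674) / 8480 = 139372.31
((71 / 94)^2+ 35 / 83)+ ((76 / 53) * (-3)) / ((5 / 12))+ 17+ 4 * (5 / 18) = 15355224803 / 1749130380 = 8.78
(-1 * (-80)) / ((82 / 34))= 1360 / 41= 33.17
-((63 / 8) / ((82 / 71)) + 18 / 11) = -61011 / 7216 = -8.45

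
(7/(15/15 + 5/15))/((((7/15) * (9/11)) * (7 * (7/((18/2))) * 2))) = 495/392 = 1.26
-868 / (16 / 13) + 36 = -2677 / 4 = -669.25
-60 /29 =-2.07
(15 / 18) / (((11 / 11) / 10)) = 25 / 3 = 8.33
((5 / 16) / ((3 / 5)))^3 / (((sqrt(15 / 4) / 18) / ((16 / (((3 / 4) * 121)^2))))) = 3125 * sqrt(15) / 4743684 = 0.00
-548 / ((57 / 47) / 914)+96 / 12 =-23540528 / 57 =-412991.72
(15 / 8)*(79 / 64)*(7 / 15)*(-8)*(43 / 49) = -3397 / 448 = -7.58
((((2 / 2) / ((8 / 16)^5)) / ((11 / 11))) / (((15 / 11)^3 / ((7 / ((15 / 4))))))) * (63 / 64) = 130438 / 5625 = 23.19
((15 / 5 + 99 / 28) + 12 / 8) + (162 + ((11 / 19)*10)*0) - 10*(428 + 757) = -327039 / 28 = -11679.96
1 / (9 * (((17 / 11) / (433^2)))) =2062379 / 153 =13479.60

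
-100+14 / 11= -1086 / 11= -98.73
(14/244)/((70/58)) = 29/610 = 0.05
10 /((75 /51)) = 34 /5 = 6.80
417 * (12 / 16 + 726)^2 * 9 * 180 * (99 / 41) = 141291597780135 / 164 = 861534132805.70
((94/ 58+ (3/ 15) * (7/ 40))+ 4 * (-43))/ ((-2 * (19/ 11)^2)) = 119547637/ 4187600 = 28.55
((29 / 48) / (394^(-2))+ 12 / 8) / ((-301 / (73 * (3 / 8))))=-8529.90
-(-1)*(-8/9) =-8/9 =-0.89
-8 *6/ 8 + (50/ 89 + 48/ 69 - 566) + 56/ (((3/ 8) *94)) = -164273182/ 288627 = -569.15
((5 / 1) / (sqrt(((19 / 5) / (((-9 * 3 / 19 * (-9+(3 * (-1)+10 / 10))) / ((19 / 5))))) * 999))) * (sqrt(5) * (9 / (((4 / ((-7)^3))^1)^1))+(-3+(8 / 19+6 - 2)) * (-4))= -77175 * sqrt(38665) / 53428 - 2700 * sqrt(7733) / 253783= -284.97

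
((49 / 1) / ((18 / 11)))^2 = 290521 / 324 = 896.67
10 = 10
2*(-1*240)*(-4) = 1920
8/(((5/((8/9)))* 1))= 64/45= 1.42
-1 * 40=-40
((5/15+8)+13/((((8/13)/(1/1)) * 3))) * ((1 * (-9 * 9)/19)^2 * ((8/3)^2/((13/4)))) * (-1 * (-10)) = 28693440/4693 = 6114.09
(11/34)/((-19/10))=-55/323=-0.17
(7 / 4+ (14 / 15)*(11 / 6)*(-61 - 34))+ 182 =763 / 36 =21.19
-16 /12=-4 /3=-1.33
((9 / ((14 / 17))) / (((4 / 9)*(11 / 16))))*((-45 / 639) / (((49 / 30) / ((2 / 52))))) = -206550 / 3482479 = -0.06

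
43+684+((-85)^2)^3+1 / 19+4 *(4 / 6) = 21497522432219 / 57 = 377149516354.72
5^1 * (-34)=-170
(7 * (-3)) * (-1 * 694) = 14574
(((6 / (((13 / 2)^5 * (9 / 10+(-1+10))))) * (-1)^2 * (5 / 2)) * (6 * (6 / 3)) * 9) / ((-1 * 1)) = -57600 / 4084223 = -0.01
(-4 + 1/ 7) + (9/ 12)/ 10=-1059/ 280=-3.78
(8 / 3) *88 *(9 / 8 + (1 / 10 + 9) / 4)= 11968 / 15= 797.87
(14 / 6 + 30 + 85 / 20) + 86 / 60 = 2281 / 60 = 38.02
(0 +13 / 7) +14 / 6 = 88 / 21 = 4.19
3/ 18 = 1/ 6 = 0.17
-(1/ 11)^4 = -0.00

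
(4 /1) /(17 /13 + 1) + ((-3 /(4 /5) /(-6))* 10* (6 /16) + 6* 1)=4837 /480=10.08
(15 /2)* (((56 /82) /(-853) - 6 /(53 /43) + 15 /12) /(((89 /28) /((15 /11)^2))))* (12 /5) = -38.11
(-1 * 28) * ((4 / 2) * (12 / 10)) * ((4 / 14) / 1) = -96 / 5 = -19.20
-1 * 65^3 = -274625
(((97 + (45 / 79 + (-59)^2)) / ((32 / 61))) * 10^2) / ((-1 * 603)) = -431128175 / 381096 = -1131.28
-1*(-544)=544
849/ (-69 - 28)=-849/ 97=-8.75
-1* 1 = -1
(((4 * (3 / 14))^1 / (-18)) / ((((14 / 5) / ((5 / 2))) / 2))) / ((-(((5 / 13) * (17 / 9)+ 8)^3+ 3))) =533871 / 4191017432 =0.00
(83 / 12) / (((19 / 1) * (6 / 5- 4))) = -415 / 3192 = -0.13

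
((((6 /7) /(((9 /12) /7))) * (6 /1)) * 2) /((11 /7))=672 /11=61.09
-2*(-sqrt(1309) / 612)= sqrt(1309) / 306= 0.12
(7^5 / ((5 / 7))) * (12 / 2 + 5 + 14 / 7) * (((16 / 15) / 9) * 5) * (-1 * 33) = -269180912 / 45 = -5981798.04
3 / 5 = 0.60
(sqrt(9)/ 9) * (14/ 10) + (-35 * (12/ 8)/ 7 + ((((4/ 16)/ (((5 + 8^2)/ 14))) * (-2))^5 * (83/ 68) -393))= -212725996127527/ 531770658660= -400.03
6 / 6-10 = -9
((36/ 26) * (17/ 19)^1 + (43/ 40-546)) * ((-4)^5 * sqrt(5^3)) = 687567232 * sqrt(5)/ 247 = 6224482.06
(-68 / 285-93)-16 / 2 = -28853 / 285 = -101.24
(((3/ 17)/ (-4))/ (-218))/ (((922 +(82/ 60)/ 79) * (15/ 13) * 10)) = 3081/ 161965615720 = 0.00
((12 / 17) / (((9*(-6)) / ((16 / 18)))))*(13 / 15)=-208 / 20655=-0.01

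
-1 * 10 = -10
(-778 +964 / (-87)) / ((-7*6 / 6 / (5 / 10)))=34325 / 609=56.36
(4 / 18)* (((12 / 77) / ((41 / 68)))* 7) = 544 / 1353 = 0.40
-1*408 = -408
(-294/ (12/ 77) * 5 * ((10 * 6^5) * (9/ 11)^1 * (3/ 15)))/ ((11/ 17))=-2040383520/ 11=-185489410.91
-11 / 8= -1.38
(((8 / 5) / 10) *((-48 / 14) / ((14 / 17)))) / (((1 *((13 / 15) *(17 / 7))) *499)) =-144 / 227045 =-0.00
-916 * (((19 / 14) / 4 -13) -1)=175185 / 14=12513.21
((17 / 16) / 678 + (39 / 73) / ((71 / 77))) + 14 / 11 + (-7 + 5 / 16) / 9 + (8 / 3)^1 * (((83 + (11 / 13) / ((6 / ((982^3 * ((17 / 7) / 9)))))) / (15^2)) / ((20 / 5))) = 36507652105896938899 / 341909560792800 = 106775.76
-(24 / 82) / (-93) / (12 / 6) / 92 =1 / 58466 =0.00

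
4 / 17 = 0.24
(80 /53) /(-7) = -80 /371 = -0.22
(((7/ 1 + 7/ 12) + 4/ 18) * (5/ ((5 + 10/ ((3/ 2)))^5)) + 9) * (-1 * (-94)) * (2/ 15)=5924586363/ 52521875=112.80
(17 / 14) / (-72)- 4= -4049 / 1008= -4.02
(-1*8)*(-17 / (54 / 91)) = 229.19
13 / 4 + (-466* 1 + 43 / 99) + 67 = -156545 / 396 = -395.32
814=814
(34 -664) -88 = -718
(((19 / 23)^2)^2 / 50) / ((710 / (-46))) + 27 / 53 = 5824127737 / 11446105250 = 0.51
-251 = -251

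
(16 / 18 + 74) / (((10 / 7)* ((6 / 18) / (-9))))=-7077 / 5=-1415.40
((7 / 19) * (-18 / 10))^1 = -63 / 95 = -0.66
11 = 11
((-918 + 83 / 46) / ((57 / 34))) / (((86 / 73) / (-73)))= 3818041985 / 112746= 33864.10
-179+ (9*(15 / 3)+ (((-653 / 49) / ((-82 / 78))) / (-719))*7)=-27676769 / 206353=-134.12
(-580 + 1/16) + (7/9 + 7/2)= -82895/144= -575.66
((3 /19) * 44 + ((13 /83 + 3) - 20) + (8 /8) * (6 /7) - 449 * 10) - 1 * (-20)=-49444110 /11039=-4479.04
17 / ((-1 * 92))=-17 / 92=-0.18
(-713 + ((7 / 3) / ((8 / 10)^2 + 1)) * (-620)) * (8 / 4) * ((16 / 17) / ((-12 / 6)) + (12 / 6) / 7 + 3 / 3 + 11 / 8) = -136358305 / 19516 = -6987.00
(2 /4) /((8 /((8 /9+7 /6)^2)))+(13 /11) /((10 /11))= 40541 /25920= 1.56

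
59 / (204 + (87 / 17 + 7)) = 1003 / 3674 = 0.27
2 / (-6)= -1 / 3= -0.33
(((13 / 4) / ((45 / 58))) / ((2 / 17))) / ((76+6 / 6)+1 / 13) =83317 / 180360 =0.46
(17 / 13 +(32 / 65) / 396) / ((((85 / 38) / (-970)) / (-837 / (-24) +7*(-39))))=135163.57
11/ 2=5.50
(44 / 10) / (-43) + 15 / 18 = 943 / 1290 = 0.73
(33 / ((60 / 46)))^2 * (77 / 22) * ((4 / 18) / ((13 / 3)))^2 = 448063 / 76050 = 5.89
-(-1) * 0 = 0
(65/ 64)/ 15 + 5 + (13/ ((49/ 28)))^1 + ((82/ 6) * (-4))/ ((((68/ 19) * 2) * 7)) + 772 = 17899243/ 22848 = 783.41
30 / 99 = 10 / 33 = 0.30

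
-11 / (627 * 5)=-0.00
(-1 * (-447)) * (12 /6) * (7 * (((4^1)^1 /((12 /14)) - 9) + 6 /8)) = -44849 /2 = -22424.50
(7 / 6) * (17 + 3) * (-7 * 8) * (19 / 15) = -14896 / 9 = -1655.11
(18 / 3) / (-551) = -6 / 551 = -0.01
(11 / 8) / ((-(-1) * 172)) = 11 / 1376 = 0.01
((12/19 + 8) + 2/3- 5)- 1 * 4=17/57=0.30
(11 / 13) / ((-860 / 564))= -1551 / 2795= -0.55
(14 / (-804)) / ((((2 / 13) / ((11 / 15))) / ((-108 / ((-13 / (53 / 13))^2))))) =648879 / 735995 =0.88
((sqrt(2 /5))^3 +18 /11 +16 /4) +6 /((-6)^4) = 2*sqrt(10) /25 +13403 /2376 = 5.89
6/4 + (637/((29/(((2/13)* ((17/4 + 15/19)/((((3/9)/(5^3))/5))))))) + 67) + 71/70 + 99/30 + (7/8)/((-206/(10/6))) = 3051418381009/95345040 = 32003.96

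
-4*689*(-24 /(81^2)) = 22048 /2187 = 10.08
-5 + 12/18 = -13/3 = -4.33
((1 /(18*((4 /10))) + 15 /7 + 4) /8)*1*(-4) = -3.14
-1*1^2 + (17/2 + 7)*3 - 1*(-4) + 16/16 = 101/2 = 50.50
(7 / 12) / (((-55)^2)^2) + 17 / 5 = 3.40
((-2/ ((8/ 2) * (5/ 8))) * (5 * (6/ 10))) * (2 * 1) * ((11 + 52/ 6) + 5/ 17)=-8144/ 85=-95.81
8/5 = 1.60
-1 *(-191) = 191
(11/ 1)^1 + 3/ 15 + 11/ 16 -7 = 391/ 80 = 4.89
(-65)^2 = 4225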